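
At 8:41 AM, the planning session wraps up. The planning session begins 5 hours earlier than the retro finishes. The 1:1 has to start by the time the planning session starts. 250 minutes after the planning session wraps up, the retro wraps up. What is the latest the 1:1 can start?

The retro ends at 8:41 AM + 250 min = 12:51 PM.
The planning session starts at 12:51 PM − 300 min = 7:51 AM.
The 1:1 is bounded by the planning session, so the latest it can start is 7:51 AM.

7:51 AM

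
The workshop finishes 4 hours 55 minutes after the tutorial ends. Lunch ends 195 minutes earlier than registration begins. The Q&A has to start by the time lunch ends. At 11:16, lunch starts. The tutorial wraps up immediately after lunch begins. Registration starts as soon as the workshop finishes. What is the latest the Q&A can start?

12:56

The tutorial ends at 11:16.
The workshop ends at 11:16 + 295 min = 16:11.
So registration starts at 16:11.
Lunch ends at 16:11 − 195 min = 12:56.
The Q&A is bounded by lunch, so the latest it can start is 12:56.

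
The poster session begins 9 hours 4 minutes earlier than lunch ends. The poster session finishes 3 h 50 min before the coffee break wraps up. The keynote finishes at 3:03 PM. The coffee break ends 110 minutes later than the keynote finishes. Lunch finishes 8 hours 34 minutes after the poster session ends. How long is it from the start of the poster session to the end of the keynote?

The coffee break ends at 3:03 PM + 110 min = 4:53 PM.
The poster session ends at 4:53 PM − 230 min = 1:03 PM.
Lunch ends at 1:03 PM + 514 min = 9:37 PM.
The poster session starts at 9:37 PM − 544 min = 12:33 PM.
From 12:33 PM to 3:03 PM is 2.5 hours.

2.5 hours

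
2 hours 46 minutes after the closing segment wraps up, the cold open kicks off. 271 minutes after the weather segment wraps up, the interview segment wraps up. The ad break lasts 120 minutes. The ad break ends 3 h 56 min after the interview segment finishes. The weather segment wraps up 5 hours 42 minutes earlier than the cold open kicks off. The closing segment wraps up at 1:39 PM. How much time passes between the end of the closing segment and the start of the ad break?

The cold open starts at 1:39 PM + 166 min = 4:25 PM.
The weather segment ends at 4:25 PM − 342 min = 10:43 AM.
The interview segment ends at 10:43 AM + 271 min = 3:14 PM.
The ad break ends at 3:14 PM + 236 min = 7:10 PM.
The ad break starts at 7:10 PM − 120 min = 5:10 PM.
From 1:39 PM to 5:10 PM is 3 hours 31 minutes.

3 hours 31 minutes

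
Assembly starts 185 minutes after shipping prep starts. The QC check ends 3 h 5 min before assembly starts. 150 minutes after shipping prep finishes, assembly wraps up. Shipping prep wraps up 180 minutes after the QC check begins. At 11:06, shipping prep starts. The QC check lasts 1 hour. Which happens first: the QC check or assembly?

the QC check

Assembly starts at 11:06 + 185 min = 14:11.
The QC check ends at 14:11 − 185 min = 11:06.
The QC check starts at 11:06 − 60 min = 10:06.
The QC check starts at 10:06 and assembly starts at 14:11, so the QC check is first.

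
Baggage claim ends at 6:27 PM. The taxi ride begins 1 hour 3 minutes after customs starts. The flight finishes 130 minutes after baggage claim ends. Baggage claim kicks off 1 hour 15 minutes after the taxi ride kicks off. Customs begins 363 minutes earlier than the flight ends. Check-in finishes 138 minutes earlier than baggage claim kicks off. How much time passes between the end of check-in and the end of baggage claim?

3 hours 53 minutes

The flight ends at 6:27 PM + 130 min = 8:37 PM.
Customs starts at 8:37 PM − 363 min = 2:34 PM.
The taxi ride starts at 2:34 PM + 63 min = 3:37 PM.
Baggage claim starts at 3:37 PM + 75 min = 4:52 PM.
Check-in ends at 4:52 PM − 138 min = 2:34 PM.
From 2:34 PM to 6:27 PM is 3 hours 53 minutes.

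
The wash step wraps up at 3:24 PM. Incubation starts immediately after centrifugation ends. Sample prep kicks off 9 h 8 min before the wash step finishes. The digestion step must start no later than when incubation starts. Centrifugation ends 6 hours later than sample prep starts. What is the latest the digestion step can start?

12:16 PM

Sample prep starts at 3:24 PM − 548 min = 6:16 AM.
Centrifugation ends at 6:16 AM + 360 min = 12:16 PM.
So incubation starts at 12:16 PM.
The digestion step is bounded by incubation, so the latest it can start is 12:16 PM.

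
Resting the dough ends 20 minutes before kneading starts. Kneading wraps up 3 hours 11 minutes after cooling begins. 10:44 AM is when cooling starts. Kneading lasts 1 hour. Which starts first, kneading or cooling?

Kneading ends at 10:44 AM + 191 min = 1:55 PM.
Kneading starts at 1:55 PM − 60 min = 12:55 PM.
Kneading starts at 12:55 PM and cooling starts at 10:44 AM, so cooling is first.

cooling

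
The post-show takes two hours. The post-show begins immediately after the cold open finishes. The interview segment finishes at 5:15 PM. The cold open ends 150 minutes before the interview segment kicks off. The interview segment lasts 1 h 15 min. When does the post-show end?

3:30 PM

The interview segment starts at 5:15 PM − 75 min = 4:00 PM.
The cold open ends at 4:00 PM − 150 min = 1:30 PM.
So the post-show starts at 1:30 PM.
The post-show ends at 1:30 PM + 120 min = 3:30 PM.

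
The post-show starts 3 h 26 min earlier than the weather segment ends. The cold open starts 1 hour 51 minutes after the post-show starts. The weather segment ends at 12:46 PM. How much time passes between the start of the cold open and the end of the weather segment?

1 hour 35 minutes

The post-show starts at 12:46 PM − 206 min = 9:20 AM.
The cold open starts at 9:20 AM + 111 min = 11:11 AM.
From 11:11 AM to 12:46 PM is 1 hour 35 minutes.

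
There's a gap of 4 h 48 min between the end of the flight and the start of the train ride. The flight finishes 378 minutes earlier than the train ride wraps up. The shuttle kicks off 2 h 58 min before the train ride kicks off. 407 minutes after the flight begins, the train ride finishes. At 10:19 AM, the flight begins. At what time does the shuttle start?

The train ride ends at 10:19 AM + 407 min = 5:06 PM.
The flight ends at 5:06 PM − 378 min = 10:48 AM.
The train ride starts at 10:48 AM + 288 min = 3:36 PM.
The shuttle starts at 3:36 PM − 178 min = 12:38 PM.

12:38 PM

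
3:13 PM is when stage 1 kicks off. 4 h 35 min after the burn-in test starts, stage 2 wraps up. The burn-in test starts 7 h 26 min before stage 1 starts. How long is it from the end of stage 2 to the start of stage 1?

The burn-in test starts at 3:13 PM − 446 min = 7:47 AM.
Stage 2 ends at 7:47 AM + 275 min = 12:22 PM.
From 12:22 PM to 3:13 PM is 171 minutes.

171 minutes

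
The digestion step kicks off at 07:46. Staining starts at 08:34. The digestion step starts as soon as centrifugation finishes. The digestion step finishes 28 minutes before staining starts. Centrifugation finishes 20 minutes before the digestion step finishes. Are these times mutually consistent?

The digestion step ends at 08:34 − 28 min = 08:06.
Centrifugation ends at 08:06 − 20 min = 07:46.
So the digestion step starts at 07:46.
That matches the stated 07:46, so the schedule is consistent.

Yes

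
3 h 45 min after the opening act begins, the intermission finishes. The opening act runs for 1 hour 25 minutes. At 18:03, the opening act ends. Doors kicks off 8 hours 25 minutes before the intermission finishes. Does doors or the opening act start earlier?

doors

The opening act starts at 18:03 − 85 min = 16:38.
The intermission ends at 16:38 + 225 min = 20:23.
Doors starts at 20:23 − 505 min = 11:58.
Doors starts at 11:58 and the opening act starts at 16:38, so doors is first.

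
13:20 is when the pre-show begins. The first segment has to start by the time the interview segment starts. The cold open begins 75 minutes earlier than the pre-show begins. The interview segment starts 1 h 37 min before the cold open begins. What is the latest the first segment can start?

The cold open starts at 13:20 − 75 min = 12:05.
The interview segment starts at 12:05 − 97 min = 10:28.
The first segment is bounded by the interview segment, so the latest it can start is 10:28.

10:28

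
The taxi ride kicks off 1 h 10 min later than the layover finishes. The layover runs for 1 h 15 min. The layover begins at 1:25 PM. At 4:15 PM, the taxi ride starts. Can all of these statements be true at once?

No

The layover ends at 1:25 PM + 75 min = 2:40 PM.
The taxi ride starts at 2:40 PM + 70 min = 3:50 PM.
But the taxi ride is also said to start at 4:15 PM — a 25-minute conflict.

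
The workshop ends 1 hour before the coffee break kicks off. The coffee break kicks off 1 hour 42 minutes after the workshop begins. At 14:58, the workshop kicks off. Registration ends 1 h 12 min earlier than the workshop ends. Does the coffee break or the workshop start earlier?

The coffee break starts at 14:58 + 102 min = 16:40.
The coffee break starts at 16:40 and the workshop starts at 14:58, so the workshop is first.

the workshop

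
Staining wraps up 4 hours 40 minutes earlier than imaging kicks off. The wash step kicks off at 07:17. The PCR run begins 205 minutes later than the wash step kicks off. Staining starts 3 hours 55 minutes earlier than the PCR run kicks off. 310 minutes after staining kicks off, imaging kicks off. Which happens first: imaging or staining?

The PCR run starts at 07:17 + 205 min = 10:42.
Staining starts at 10:42 − 235 min = 06:47.
Imaging starts at 06:47 + 310 min = 11:57.
Imaging starts at 11:57 and staining starts at 06:47, so staining is first.

staining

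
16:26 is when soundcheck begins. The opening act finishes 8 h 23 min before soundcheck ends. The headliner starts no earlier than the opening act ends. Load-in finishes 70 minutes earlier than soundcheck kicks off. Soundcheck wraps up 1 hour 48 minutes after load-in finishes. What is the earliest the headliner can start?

08:41

Load-in ends at 16:26 − 70 min = 15:16.
Soundcheck ends at 15:16 + 108 min = 17:04.
The opening act ends at 17:04 − 503 min = 08:41.
The headliner is bounded by the opening act, so the earliest it can start is 08:41.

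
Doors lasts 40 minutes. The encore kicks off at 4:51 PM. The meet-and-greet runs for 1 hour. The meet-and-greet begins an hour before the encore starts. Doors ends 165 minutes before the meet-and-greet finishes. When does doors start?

1:26 PM

The meet-and-greet starts at 4:51 PM − 60 min = 3:51 PM.
The meet-and-greet ends at 3:51 PM + 60 min = 4:51 PM.
Doors ends at 4:51 PM − 165 min = 2:06 PM.
Doors starts at 2:06 PM − 40 min = 1:26 PM.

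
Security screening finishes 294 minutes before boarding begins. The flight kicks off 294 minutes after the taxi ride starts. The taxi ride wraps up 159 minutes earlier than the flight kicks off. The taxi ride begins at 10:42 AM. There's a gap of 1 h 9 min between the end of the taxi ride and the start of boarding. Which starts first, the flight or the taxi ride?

the taxi ride

The flight starts at 10:42 AM + 294 min = 3:36 PM.
The flight starts at 3:36 PM and the taxi ride starts at 10:42 AM, so the taxi ride is first.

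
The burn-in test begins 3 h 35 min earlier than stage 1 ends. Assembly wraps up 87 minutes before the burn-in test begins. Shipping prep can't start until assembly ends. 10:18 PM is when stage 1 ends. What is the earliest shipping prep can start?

5:16 PM

The burn-in test starts at 10:18 PM − 215 min = 6:43 PM.
Assembly ends at 6:43 PM − 87 min = 5:16 PM.
Shipping prep is bounded by assembly, so the earliest it can start is 5:16 PM.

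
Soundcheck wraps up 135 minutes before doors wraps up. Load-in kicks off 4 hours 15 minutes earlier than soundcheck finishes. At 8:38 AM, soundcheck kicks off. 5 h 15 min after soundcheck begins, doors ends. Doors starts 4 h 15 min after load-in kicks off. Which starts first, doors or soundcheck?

Doors ends at 8:38 AM + 315 min = 1:53 PM.
Soundcheck ends at 1:53 PM − 135 min = 11:38 AM.
Load-in starts at 11:38 AM − 255 min = 7:23 AM.
Doors starts at 7:23 AM + 255 min = 11:38 AM.
Doors starts at 11:38 AM and soundcheck starts at 8:38 AM, so soundcheck is first.

soundcheck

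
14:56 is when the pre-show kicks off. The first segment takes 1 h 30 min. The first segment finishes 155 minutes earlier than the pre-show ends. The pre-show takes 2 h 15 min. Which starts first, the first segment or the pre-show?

The pre-show ends at 14:56 + 135 min = 17:11.
The first segment ends at 17:11 − 155 min = 14:36.
The first segment starts at 14:36 − 90 min = 13:06.
The first segment starts at 13:06 and the pre-show starts at 14:56, so the first segment is first.

the first segment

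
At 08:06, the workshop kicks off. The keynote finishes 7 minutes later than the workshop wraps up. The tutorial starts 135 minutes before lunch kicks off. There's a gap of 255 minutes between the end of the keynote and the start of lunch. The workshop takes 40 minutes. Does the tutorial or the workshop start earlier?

The workshop ends at 08:06 + 40 min = 08:46.
The keynote ends at 08:46 + 7 min = 08:53.
Lunch starts at 08:53 + 255 min = 13:08.
The tutorial starts at 13:08 − 135 min = 10:53.
The tutorial starts at 10:53 and the workshop starts at 08:06, so the workshop is first.

the workshop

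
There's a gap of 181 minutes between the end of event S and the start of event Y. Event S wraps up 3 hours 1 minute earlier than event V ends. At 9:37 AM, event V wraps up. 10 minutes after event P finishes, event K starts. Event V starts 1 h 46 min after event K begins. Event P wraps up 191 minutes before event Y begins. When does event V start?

Event S ends at 9:37 AM − 181 min = 6:36 AM.
Event Y starts at 6:36 AM + 181 min = 9:37 AM.
Event P ends at 9:37 AM − 191 min = 6:26 AM.
Event K starts at 6:26 AM + 10 min = 6:36 AM.
Event V starts at 6:36 AM + 106 min = 8:22 AM.

8:22 AM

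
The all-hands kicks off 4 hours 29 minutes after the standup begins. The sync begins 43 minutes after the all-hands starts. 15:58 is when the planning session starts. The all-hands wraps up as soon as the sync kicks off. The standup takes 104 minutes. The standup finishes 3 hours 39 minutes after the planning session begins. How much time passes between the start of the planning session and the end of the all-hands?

427 minutes

The standup ends at 15:58 + 219 min = 19:37.
The standup starts at 19:37 − 104 min = 17:53.
The all-hands starts at 17:53 + 269 min = 22:22.
The sync starts at 22:22 + 43 min = 23:05.
So the all-hands ends at 23:05.
From 15:58 to 23:05 is 427 minutes.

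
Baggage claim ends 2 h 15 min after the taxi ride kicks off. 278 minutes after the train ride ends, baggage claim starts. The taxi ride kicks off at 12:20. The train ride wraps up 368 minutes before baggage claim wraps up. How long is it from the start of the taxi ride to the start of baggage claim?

45 minutes

Baggage claim ends at 12:20 + 135 min = 14:35.
The train ride ends at 14:35 − 368 min = 08:27.
Baggage claim starts at 08:27 + 278 min = 13:05.
From 12:20 to 13:05 is 45 minutes.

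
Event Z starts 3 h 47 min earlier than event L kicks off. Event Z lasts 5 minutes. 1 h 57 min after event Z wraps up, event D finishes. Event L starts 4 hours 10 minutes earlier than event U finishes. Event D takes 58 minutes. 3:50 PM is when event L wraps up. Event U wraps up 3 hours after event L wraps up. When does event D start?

Event U ends at 3:50 PM + 180 min = 6:50 PM.
Event L starts at 6:50 PM − 250 min = 2:40 PM.
Event Z starts at 2:40 PM − 227 min = 10:53 AM.
Event Z ends at 10:53 AM + 5 min = 10:58 AM.
Event D ends at 10:58 AM + 117 min = 12:55 PM.
Event D starts at 12:55 PM − 58 min = 11:57 AM.

11:57 AM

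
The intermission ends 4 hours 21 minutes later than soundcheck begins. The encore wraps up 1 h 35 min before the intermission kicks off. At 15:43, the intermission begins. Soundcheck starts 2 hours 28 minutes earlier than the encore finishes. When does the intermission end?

16:01

The encore ends at 15:43 − 95 min = 14:08.
Soundcheck starts at 14:08 − 148 min = 11:40.
The intermission ends at 11:40 + 261 min = 16:01.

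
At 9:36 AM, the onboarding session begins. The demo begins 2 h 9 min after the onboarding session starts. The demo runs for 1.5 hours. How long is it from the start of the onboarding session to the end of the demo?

The demo starts at 9:36 AM + 129 min = 11:45 AM.
The demo ends at 11:45 AM + 90 min = 1:15 PM.
From 9:36 AM to 1:15 PM is 3 hours 39 minutes.

3 hours 39 minutes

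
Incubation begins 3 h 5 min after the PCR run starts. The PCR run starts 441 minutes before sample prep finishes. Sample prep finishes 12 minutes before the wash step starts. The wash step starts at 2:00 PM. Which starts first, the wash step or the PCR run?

Sample prep ends at 2:00 PM − 12 min = 1:48 PM.
The PCR run starts at 1:48 PM − 441 min = 6:27 AM.
The wash step starts at 2:00 PM and the PCR run starts at 6:27 AM, so the PCR run is first.

the PCR run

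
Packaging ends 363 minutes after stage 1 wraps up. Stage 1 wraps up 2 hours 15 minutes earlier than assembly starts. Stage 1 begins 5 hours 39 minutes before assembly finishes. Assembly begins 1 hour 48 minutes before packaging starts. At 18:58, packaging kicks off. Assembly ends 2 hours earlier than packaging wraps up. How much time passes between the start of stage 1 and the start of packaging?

Assembly starts at 18:58 − 108 min = 17:10.
Stage 1 ends at 17:10 − 135 min = 14:55.
Packaging ends at 14:55 + 363 min = 20:58.
Assembly ends at 20:58 − 120 min = 18:58.
Stage 1 starts at 18:58 − 339 min = 13:19.
From 13:19 to 18:58 is 5 h 39 min.

5 h 39 min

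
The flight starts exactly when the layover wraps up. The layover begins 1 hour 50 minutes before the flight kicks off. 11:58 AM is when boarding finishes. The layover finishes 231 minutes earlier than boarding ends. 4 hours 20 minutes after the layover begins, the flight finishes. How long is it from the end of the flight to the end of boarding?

The layover ends at 11:58 AM − 231 min = 8:07 AM.
So the flight starts at 8:07 AM.
The layover starts at 8:07 AM − 110 min = 6:17 AM.
The flight ends at 6:17 AM + 260 min = 10:37 AM.
From 10:37 AM to 11:58 AM is 1 h 21 min.

1 h 21 min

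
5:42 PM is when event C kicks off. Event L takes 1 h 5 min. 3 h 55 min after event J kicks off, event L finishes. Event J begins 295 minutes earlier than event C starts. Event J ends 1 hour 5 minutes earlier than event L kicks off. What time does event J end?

Event J starts at 5:42 PM − 295 min = 12:47 PM.
Event L ends at 12:47 PM + 235 min = 4:42 PM.
Event L starts at 4:42 PM − 65 min = 3:37 PM.
Event J ends at 3:37 PM − 65 min = 2:32 PM.

2:32 PM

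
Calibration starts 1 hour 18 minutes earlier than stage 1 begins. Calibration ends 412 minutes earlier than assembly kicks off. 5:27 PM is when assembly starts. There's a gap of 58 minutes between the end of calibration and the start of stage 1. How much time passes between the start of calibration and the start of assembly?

7 hours 12 minutes

Calibration ends at 5:27 PM − 412 min = 10:35 AM.
Stage 1 starts at 10:35 AM + 58 min = 11:33 AM.
Calibration starts at 11:33 AM − 78 min = 10:15 AM.
From 10:15 AM to 5:27 PM is 7 hours 12 minutes.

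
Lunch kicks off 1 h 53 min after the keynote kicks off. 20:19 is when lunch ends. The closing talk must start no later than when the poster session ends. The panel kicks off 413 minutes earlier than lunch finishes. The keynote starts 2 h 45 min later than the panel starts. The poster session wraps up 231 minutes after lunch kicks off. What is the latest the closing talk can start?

The panel starts at 20:19 − 413 min = 13:26.
The keynote starts at 13:26 + 165 min = 16:11.
Lunch starts at 16:11 + 113 min = 18:04.
The poster session ends at 18:04 + 231 min = 21:55.
The closing talk is bounded by the poster session, so the latest it can start is 21:55.

21:55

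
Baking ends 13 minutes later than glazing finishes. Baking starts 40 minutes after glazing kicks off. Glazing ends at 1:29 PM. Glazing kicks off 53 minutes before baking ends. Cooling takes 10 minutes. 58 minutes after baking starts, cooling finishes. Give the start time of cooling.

Baking ends at 1:29 PM + 13 min = 1:42 PM.
Glazing starts at 1:42 PM − 53 min = 12:49 PM.
Baking starts at 12:49 PM + 40 min = 1:29 PM.
Cooling ends at 1:29 PM + 58 min = 2:27 PM.
Cooling starts at 2:27 PM − 10 min = 2:17 PM.

2:17 PM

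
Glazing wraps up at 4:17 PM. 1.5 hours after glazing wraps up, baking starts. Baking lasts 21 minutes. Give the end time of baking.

Baking starts at 4:17 PM + 90 min = 5:47 PM.
Baking ends at 5:47 PM + 21 min = 6:08 PM.

6:08 PM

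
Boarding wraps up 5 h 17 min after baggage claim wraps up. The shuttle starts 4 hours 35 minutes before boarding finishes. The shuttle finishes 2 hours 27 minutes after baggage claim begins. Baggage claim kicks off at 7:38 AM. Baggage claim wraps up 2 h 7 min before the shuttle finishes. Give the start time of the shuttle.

8:40 AM

The shuttle ends at 7:38 AM + 147 min = 10:05 AM.
Baggage claim ends at 10:05 AM − 127 min = 7:58 AM.
Boarding ends at 7:58 AM + 317 min = 1:15 PM.
The shuttle starts at 1:15 PM − 275 min = 8:40 AM.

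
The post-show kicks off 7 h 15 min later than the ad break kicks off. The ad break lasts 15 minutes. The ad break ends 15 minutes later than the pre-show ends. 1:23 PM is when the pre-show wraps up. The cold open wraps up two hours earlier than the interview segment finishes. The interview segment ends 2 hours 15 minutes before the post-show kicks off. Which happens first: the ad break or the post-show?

The ad break ends at 1:23 PM + 15 min = 1:38 PM.
The ad break starts at 1:38 PM − 15 min = 1:23 PM.
The post-show starts at 1:23 PM + 435 min = 8:38 PM.
The ad break starts at 1:23 PM and the post-show starts at 8:38 PM, so the ad break is first.

the ad break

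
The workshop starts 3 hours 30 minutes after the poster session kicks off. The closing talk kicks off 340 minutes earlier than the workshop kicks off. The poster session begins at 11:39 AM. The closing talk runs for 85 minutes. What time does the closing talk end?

The workshop starts at 11:39 AM + 210 min = 3:09 PM.
The closing talk starts at 3:09 PM − 340 min = 9:29 AM.
The closing talk ends at 9:29 AM + 85 min = 10:54 AM.

10:54 AM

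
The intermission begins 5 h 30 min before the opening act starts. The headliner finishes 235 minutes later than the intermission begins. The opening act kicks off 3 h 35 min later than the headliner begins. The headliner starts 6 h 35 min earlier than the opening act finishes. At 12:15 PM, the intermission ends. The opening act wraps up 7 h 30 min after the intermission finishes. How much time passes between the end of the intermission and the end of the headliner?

2 h 55 min

The opening act ends at 12:15 PM + 450 min = 7:45 PM.
The headliner starts at 7:45 PM − 395 min = 1:10 PM.
The opening act starts at 1:10 PM + 215 min = 4:45 PM.
The intermission starts at 4:45 PM − 330 min = 11:15 AM.
The headliner ends at 11:15 AM + 235 min = 3:10 PM.
From 12:15 PM to 3:10 PM is 2 h 55 min.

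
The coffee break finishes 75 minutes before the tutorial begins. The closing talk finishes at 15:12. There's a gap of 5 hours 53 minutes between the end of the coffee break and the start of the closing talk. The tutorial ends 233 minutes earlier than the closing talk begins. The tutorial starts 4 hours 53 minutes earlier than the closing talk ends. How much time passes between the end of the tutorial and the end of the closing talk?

4 hours 8 minutes

The tutorial starts at 15:12 − 293 min = 10:19.
The coffee break ends at 10:19 − 75 min = 09:04.
The closing talk starts at 09:04 + 353 min = 14:57.
The tutorial ends at 14:57 − 233 min = 11:04.
From 11:04 to 15:12 is 4 hours 8 minutes.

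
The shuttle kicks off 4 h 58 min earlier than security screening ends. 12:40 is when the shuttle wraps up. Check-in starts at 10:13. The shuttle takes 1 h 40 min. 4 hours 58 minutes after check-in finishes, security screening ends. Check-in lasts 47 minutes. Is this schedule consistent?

Yes

Check-in ends at 10:13 + 47 min = 11:00.
Security screening ends at 11:00 + 298 min = 15:58.
The shuttle starts at 15:58 − 298 min = 11:00.
The shuttle ends at 11:00 + 100 min = 12:40.
That matches the stated 12:40, so the schedule is consistent.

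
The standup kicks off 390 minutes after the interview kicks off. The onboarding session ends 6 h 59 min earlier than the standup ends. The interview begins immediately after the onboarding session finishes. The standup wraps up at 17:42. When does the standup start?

17:13

The onboarding session ends at 17:42 − 419 min = 10:43.
So the interview starts at 10:43.
The standup starts at 10:43 + 390 min = 17:13.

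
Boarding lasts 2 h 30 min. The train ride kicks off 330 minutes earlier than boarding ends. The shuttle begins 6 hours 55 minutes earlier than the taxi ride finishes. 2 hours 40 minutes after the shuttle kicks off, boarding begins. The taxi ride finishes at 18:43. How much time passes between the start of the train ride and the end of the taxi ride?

The shuttle starts at 18:43 − 415 min = 11:48.
Boarding starts at 11:48 + 160 min = 14:28.
Boarding ends at 14:28 + 150 min = 16:58.
The train ride starts at 16:58 − 330 min = 11:28.
From 11:28 to 18:43 is 435 minutes.

435 minutes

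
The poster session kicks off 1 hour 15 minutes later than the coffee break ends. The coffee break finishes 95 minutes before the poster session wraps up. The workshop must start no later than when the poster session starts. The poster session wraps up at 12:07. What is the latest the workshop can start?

The coffee break ends at 12:07 − 95 min = 10:32.
The poster session starts at 10:32 + 75 min = 11:47.
The workshop is bounded by the poster session, so the latest it can start is 11:47.

11:47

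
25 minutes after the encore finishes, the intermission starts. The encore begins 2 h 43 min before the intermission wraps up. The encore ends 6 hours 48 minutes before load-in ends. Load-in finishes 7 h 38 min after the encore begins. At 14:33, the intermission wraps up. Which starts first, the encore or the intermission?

the encore

The encore starts at 14:33 − 163 min = 11:50.
Load-in ends at 11:50 + 458 min = 19:28.
The encore ends at 19:28 − 408 min = 12:40.
The intermission starts at 12:40 + 25 min = 13:05.
The encore starts at 11:50 and the intermission starts at 13:05, so the encore is first.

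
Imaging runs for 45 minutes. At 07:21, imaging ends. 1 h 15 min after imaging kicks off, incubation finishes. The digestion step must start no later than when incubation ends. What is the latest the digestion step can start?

Imaging starts at 07:21 − 45 min = 06:36.
Incubation ends at 06:36 + 75 min = 07:51.
The digestion step is bounded by incubation, so the latest it can start is 07:51.

07:51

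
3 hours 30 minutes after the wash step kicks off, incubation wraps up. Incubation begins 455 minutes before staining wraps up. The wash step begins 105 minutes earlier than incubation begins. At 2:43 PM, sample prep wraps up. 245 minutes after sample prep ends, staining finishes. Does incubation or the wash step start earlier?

the wash step

Staining ends at 2:43 PM + 245 min = 6:48 PM.
Incubation starts at 6:48 PM − 455 min = 11:13 AM.
The wash step starts at 11:13 AM − 105 min = 9:28 AM.
Incubation starts at 11:13 AM and the wash step starts at 9:28 AM, so the wash step is first.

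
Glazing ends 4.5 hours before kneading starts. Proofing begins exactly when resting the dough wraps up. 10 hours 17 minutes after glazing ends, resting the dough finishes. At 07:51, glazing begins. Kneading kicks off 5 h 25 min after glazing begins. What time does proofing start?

19:03

Kneading starts at 07:51 + 325 min = 13:16.
Glazing ends at 13:16 − 270 min = 08:46.
Resting the dough ends at 08:46 + 617 min = 19:03.
So proofing starts at 19:03.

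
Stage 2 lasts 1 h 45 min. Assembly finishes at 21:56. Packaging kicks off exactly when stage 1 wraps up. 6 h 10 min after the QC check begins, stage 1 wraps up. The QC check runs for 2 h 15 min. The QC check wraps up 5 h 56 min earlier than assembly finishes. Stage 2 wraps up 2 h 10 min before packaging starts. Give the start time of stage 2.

16:00

The QC check ends at 21:56 − 356 min = 16:00.
The QC check starts at 16:00 − 135 min = 13:45.
Stage 1 ends at 13:45 + 370 min = 19:55.
So packaging starts at 19:55.
Stage 2 ends at 19:55 − 130 min = 17:45.
Stage 2 starts at 17:45 − 105 min = 16:00.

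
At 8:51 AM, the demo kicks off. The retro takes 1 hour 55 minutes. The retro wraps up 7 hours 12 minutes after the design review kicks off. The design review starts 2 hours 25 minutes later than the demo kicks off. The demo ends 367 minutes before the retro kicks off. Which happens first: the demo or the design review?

the demo

The design review starts at 8:51 AM + 145 min = 11:16 AM.
The demo starts at 8:51 AM and the design review starts at 11:16 AM, so the demo is first.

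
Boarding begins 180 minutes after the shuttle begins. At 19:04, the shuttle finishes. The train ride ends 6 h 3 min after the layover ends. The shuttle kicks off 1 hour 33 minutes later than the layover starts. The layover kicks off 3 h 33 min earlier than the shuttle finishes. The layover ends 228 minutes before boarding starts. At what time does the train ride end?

22:19

The layover starts at 19:04 − 213 min = 15:31.
The shuttle starts at 15:31 + 93 min = 17:04.
Boarding starts at 17:04 + 180 min = 20:04.
The layover ends at 20:04 − 228 min = 16:16.
The train ride ends at 16:16 + 363 min = 22:19.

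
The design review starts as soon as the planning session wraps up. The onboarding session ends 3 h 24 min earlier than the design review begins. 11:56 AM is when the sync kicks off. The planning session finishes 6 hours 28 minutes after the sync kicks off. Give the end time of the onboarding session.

3:00 PM

The planning session ends at 11:56 AM + 388 min = 6:24 PM.
So the design review starts at 6:24 PM.
The onboarding session ends at 6:24 PM − 204 min = 3:00 PM.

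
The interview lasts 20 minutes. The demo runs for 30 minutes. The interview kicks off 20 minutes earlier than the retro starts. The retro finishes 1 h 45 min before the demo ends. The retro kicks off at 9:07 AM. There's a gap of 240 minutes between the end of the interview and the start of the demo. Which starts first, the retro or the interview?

The interview starts at 9:07 AM − 20 min = 8:47 AM.
The retro starts at 9:07 AM and the interview starts at 8:47 AM, so the interview is first.

the interview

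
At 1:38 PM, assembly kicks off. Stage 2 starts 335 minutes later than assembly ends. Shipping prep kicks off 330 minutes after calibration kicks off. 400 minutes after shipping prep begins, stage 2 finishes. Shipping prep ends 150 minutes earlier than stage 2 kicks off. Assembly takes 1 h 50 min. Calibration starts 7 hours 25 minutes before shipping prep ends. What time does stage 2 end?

11:18 PM

Assembly ends at 1:38 PM + 110 min = 3:28 PM.
Stage 2 starts at 3:28 PM + 335 min = 9:03 PM.
Shipping prep ends at 9:03 PM − 150 min = 6:33 PM.
Calibration starts at 6:33 PM − 445 min = 11:08 AM.
Shipping prep starts at 11:08 AM + 330 min = 4:38 PM.
Stage 2 ends at 4:38 PM + 400 min = 11:18 PM.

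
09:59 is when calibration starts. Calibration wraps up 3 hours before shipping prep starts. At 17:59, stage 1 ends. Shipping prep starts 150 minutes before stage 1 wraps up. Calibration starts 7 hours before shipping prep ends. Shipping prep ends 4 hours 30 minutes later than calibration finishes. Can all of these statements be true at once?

Shipping prep starts at 17:59 − 150 min = 15:29.
Calibration ends at 15:29 − 180 min = 12:29.
Shipping prep ends at 12:29 + 270 min = 16:59.
Calibration starts at 16:59 − 420 min = 09:59.
That matches the stated 09:59, so the schedule is consistent.

Yes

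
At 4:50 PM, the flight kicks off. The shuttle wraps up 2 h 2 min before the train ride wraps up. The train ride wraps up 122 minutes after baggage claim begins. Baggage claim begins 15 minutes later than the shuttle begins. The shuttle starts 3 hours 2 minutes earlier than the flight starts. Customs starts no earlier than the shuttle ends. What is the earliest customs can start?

The shuttle starts at 4:50 PM − 182 min = 1:48 PM.
Baggage claim starts at 1:48 PM + 15 min = 2:03 PM.
The train ride ends at 2:03 PM + 122 min = 4:05 PM.
The shuttle ends at 4:05 PM − 122 min = 2:03 PM.
Customs is bounded by the shuttle, so the earliest it can start is 2:03 PM.

2:03 PM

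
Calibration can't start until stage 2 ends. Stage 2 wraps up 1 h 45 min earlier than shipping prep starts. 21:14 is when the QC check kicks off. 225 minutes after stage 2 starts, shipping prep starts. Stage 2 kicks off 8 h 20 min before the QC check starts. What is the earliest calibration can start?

14:54

Stage 2 starts at 21:14 − 500 min = 12:54.
Shipping prep starts at 12:54 + 225 min = 16:39.
Stage 2 ends at 16:39 − 105 min = 14:54.
Calibration is bounded by stage 2, so the earliest it can start is 14:54.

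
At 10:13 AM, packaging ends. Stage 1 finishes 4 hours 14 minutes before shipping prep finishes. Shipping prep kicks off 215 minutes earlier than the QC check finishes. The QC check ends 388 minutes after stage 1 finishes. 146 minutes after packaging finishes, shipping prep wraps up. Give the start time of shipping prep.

11:18 AM

Shipping prep ends at 10:13 AM + 146 min = 12:39 PM.
Stage 1 ends at 12:39 PM − 254 min = 8:25 AM.
The QC check ends at 8:25 AM + 388 min = 2:53 PM.
Shipping prep starts at 2:53 PM − 215 min = 11:18 AM.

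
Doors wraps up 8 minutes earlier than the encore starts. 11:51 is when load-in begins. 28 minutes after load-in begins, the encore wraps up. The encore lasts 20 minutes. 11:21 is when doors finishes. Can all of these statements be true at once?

The encore ends at 11:51 + 28 min = 12:19.
The encore starts at 12:19 − 20 min = 11:59.
Doors ends at 11:59 − 8 min = 11:51.
But doors is also said to end at 11:21 — a 30-minute conflict.

No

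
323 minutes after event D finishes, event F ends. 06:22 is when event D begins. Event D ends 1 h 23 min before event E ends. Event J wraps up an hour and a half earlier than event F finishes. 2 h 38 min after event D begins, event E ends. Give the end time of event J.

Event E ends at 06:22 + 158 min = 09:00.
Event D ends at 09:00 − 83 min = 07:37.
Event F ends at 07:37 + 323 min = 13:00.
Event J ends at 13:00 − 90 min = 11:30.

11:30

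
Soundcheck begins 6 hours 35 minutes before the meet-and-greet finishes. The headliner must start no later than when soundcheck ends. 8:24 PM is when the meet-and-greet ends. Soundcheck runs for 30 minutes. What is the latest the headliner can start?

2:19 PM

Soundcheck starts at 8:24 PM − 395 min = 1:49 PM.
Soundcheck ends at 1:49 PM + 30 min = 2:19 PM.
The headliner is bounded by soundcheck, so the latest it can start is 2:19 PM.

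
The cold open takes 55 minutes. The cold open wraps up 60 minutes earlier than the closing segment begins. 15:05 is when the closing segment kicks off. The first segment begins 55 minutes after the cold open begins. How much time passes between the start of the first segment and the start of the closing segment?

The cold open ends at 15:05 − 60 min = 14:05.
The cold open starts at 14:05 − 55 min = 13:10.
The first segment starts at 13:10 + 55 min = 14:05.
From 14:05 to 15:05 is 1 hour.

1 hour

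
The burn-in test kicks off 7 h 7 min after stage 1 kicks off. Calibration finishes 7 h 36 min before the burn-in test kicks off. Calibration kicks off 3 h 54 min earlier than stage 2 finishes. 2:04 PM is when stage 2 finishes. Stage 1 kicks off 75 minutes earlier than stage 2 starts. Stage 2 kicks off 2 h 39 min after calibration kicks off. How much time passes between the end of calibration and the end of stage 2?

Calibration starts at 2:04 PM − 234 min = 10:10 AM.
Stage 2 starts at 10:10 AM + 159 min = 12:49 PM.
Stage 1 starts at 12:49 PM − 75 min = 11:34 AM.
The burn-in test starts at 11:34 AM + 427 min = 6:41 PM.
Calibration ends at 6:41 PM − 456 min = 11:05 AM.
From 11:05 AM to 2:04 PM is 2 hours 59 minutes.

2 hours 59 minutes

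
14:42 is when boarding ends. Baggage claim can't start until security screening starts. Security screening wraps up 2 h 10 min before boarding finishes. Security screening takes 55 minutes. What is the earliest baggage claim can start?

11:37

Security screening ends at 14:42 − 130 min = 12:32.
Security screening starts at 12:32 − 55 min = 11:37.
Baggage claim is bounded by security screening, so the earliest it can start is 11:37.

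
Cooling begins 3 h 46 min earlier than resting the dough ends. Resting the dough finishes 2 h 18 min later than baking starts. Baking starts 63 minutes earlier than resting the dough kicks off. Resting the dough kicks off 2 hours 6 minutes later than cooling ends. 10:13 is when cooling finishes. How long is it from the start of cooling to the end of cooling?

Resting the dough starts at 10:13 + 126 min = 12:19.
Baking starts at 12:19 − 63 min = 11:16.
Resting the dough ends at 11:16 + 138 min = 13:34.
Cooling starts at 13:34 − 226 min = 09:48.
From 09:48 to 10:13 is 25 minutes.

25 minutes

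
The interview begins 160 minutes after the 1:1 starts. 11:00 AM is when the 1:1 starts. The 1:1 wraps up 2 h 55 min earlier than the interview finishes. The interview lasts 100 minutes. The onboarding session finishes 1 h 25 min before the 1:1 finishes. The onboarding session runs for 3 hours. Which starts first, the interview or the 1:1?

the 1:1

The interview starts at 11:00 AM + 160 min = 1:40 PM.
The interview starts at 1:40 PM and the 1:1 starts at 11:00 AM, so the 1:1 is first.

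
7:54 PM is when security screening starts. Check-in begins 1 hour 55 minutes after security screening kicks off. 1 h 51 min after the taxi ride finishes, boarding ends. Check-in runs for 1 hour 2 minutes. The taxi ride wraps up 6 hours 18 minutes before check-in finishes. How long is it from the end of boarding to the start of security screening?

1 hour 30 minutes

Check-in starts at 7:54 PM + 115 min = 9:49 PM.
Check-in ends at 9:49 PM + 62 min = 10:51 PM.
The taxi ride ends at 10:51 PM − 378 min = 4:33 PM.
Boarding ends at 4:33 PM + 111 min = 6:24 PM.
From 6:24 PM to 7:54 PM is 1 hour 30 minutes.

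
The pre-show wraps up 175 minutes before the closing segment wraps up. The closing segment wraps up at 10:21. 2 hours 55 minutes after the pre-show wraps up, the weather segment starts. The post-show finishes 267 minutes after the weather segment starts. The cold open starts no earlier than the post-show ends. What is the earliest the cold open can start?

The pre-show ends at 10:21 − 175 min = 07:26.
The weather segment starts at 07:26 + 175 min = 10:21.
The post-show ends at 10:21 + 267 min = 14:48.
The cold open is bounded by the post-show, so the earliest it can start is 14:48.

14:48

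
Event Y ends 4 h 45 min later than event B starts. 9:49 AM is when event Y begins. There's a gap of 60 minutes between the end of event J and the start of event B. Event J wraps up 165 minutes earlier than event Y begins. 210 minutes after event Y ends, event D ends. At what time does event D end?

Event J ends at 9:49 AM − 165 min = 7:04 AM.
Event B starts at 7:04 AM + 60 min = 8:04 AM.
Event Y ends at 8:04 AM + 285 min = 12:49 PM.
Event D ends at 12:49 PM + 210 min = 4:19 PM.

4:19 PM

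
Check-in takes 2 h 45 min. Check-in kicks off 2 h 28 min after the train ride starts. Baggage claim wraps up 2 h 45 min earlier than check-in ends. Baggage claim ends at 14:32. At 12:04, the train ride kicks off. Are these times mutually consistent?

Yes

Check-in starts at 12:04 + 148 min = 14:32.
Check-in ends at 14:32 + 165 min = 17:17.
Baggage claim ends at 17:17 − 165 min = 14:32.
That matches the stated 14:32, so the schedule is consistent.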